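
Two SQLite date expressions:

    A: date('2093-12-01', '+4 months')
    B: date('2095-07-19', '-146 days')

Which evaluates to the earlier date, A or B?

A

A = 2094-04-01.
B = 2095-02-23.
A is earlier.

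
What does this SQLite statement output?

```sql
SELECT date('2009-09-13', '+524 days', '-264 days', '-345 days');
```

Applying '+524 days' to 2009-09-13: counting 524 days forward gives 2011-02-19.
Applying '-264 days' to 2011-02-19: counting 264 days back gives 2010-05-31.
Applying '-345 days' to 2010-05-31: counting 345 days back gives 2009-06-20.

2009-06-20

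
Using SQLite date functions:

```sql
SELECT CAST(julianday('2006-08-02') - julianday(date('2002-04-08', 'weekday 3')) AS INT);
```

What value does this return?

1575

`weekday 3` advances to the next Wednesday; 2002-04-08 is a Monday, so it moves forward to 2002-04-10.
20 days remain in April 2002 after the 10th (30 − 10).
Full months from May 2002 through July 2006 contribute their day counts.
Then 2 days into August 2006.
Total: 20 + 31 + 30 + 31 + 31 + 30 + 31 + 30 + 31 + 31 + 28 + 31 + 30 + 31 + 30 + 31 + 31 + 30 + 31 + 30 + 31 + 31 + 29 + 31 + 30 + 31 + 30 + 31 + 31 + 30 + 31 + 30 + 31 + 31 + 28 + 31 + 30 + 31 + 30 + 31 + 31 + 30 + 31 + 30 + 31 + 31 + 28 + 31 + 30 + 31 + 30 + 31 + 2 = 1575.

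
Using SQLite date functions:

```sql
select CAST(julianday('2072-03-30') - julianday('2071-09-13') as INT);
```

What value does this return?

17 days remain in September 2071 after the 13th (30 − 13).
October 2071: 31 days.
November 2071: 30 days.
December 2071: 31 days.
January 2072: 31 days.
February 2072: 29 days (leap year).
Then 30 days into March 2072.
Total: 17 + 31 + 30 + 31 + 31 + 29 + 30 = 199.

199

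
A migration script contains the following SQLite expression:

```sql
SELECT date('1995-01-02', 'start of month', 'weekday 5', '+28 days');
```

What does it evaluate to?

`start of month` rewinds 1995-01-02 to 1995-01-01.
`weekday 5` advances to the next Friday; 1995-01-01 is a Sunday, so it moves forward to 1995-01-06.
January 1995 has 31 days; 25 remain after the 6th, so 26 days reach 1995-02-01.
Advancing 2 more days within February lands on 1995-02-03.

1995-02-03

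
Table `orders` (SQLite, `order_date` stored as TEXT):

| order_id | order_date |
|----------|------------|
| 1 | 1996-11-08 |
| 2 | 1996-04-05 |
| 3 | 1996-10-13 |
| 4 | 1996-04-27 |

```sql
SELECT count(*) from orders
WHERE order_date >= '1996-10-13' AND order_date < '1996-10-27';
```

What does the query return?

1

Rows in [1996-10-13, 1996-10-27): 1996-10-13 → 1 row.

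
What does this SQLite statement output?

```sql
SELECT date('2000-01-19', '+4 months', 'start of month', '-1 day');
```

2000-04-30

Adding +4 months to 2000-01-19 gives 2000-05-19.
`start of month` rewinds 2000-05-19 to 2000-05-01.
Going back 1 day from 2000-05-01 reaches 2000-04-30 (last day of April, 30 days).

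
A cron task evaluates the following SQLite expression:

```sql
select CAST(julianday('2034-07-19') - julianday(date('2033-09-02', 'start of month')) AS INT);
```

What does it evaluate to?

321

`start of month` rewinds 2033-09-02 to 2033-09-01.
29 days remain in September 2033 after the 1st (30 − 1).
Full months from October 2033 through June 2034 contribute their day counts.
Then 19 days into July 2034.
Total: 29 + 31 + 30 + 31 + 31 + 28 + 31 + 30 + 31 + 30 + 19 = 321.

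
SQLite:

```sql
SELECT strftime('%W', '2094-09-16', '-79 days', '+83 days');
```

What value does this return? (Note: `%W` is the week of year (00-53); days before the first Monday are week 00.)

First apply '-79 days', '+83 days': 2094-09-16 → 2094-09-20.
2094-09-20 is a Monday. SQLite's %W counts Mondays since the year started; the result is 38.

38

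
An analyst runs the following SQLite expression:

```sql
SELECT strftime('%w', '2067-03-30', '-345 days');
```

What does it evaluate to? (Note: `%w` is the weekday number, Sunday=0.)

1

First apply '-345 days': 2067-03-30 → 2066-04-19.
2066-04-19 is a Monday; with Sunday=0 that is 1.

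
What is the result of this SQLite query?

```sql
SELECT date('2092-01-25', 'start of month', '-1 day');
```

2091-12-31

`start of month` rewinds 2092-01-25 to 2092-01-01.
Going back 1 day from 2092-01-01 reaches 2091-12-31 (last day of December, 31 days).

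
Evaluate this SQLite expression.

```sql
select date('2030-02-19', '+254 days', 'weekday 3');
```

2030-11-06

Applying '+254 days' to 2030-02-19: counting 254 days forward gives 2030-10-31.
`weekday 3` advances to the next Wednesday; 2030-10-31 is a Thursday, so it moves forward to 2030-11-06.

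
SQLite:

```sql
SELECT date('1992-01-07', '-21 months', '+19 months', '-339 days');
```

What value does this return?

Adding -21 months to 1992-01-07 gives 1990-04-07.
Adding +19 months to 1990-04-07 gives 1991-11-07.
Applying '-339 days' to 1991-11-07: counting 339 days back gives 1990-12-03.

1990-12-03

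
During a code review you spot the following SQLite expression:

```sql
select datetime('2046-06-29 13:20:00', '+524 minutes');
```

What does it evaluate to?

524 minutes = 8h 44m; +524 minutes from 2046-06-29 13:20:00 is 2046-06-29 22:04:00.

2046-06-29 22:04:00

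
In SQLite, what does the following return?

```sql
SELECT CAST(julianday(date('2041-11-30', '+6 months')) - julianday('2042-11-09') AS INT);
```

Adding +6 months to 2041-11-30 gives 2042-05-30.
1 day remains in May 2042 after the 30th (31 − 30).
June 2042: 30 days.
July 2042: 31 days.
August 2042: 31 days.
September 2042: 30 days.
October 2042: 31 days.
Then 9 days into November 2042.
Total: 1 + 30 + 31 + 31 + 30 + 31 + 9 = 163.
The subtraction is earlier − later, so the result is −163 → -163.

-163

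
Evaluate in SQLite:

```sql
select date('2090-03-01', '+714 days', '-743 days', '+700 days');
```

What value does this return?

Applying '+714 days' to 2090-03-01: counting 714 days forward gives 2092-02-13.
Applying '-743 days' to 2092-02-13: counting 743 days back gives 2090-01-31.
Applying '+700 days' to 2090-01-31: counting 700 days forward gives 2092-01-01.

2092-01-01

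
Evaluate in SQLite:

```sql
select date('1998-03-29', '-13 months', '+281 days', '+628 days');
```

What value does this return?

Adding -13 months to 1998-03-29 targets 1997-02-29. February 1997 has only 28 days, so SQLite normalizes the 1-day overflow forward to 1997-03-01.
Applying '+281 days' to 1997-03-01: counting 281 days forward gives 1997-12-07.
Applying '+628 days' to 1997-12-07: counting 628 days forward gives 1999-08-27.

1999-08-27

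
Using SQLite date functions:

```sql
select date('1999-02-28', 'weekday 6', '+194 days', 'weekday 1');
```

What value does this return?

1999-09-20

`weekday 6` advances to the next Saturday; 1999-02-28 is a Sunday, so it moves forward to 1999-03-06.
Applying '+194 days' to 1999-03-06: counting 194 days forward gives 1999-09-16.
`weekday 1` advances to the next Monday; 1999-09-16 is a Thursday, so it moves forward to 1999-09-20.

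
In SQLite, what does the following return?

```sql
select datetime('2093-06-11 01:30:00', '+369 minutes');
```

2093-06-11 07:39:00

369 minutes = 6h 9m; +369 minutes from 2093-06-11 01:30:00 is 2093-06-11 07:39:00.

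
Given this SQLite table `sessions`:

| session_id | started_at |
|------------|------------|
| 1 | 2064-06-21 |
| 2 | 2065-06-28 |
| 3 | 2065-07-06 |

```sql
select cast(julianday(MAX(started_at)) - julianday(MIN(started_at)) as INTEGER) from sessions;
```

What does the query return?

380

MIN = 2064-06-21, MAX = 2065-07-06.
9 days remain in June 2064 after the 21st (30 − 21).
Full months from July 2064 through June 2065 contribute their day counts.
Then 6 days into July 2065.
Total: 9 + 31 + 31 + 30 + 31 + 30 + 31 + 31 + 28 + 31 + 30 + 31 + 30 + 6 = 380.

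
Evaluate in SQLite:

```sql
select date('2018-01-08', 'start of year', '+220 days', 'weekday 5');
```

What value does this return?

`start of year` rewinds 2018-01-08 to 2018-01-01.
Applying '+220 days' to 2018-01-01: counting 220 days forward gives 2018-08-09.
`weekday 5` advances to the next Friday; 2018-08-09 is a Thursday, so it moves forward to 2018-08-10.

2018-08-10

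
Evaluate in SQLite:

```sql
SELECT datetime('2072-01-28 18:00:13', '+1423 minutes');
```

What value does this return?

2072-01-29 17:43:13

1423 minutes = 23h 43m; +1423 minutes from 2072-01-28 18:00:13 is 2072-01-29 17:43:13 (crosses midnight).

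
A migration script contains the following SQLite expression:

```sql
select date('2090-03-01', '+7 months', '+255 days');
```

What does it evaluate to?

2091-06-13

Adding +7 months to 2090-03-01 gives 2090-10-01.
Applying '+255 days' to 2090-10-01: counting 255 days forward gives 2091-06-13.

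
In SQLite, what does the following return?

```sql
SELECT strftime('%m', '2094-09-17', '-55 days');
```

07

First apply '-55 days': 2094-09-17 → 2094-07-24.
`%m` extracts the 2-digit month (01-12): 07.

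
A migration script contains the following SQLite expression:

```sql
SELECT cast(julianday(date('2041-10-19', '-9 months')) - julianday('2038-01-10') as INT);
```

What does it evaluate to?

1105

Adding -9 months to 2041-10-19 gives 2041-01-19.
21 days remain in January 2038 after the 10th (31 − 10).
Full months from February 2038 through December 2040 contribute their day counts.
Then 19 days into January 2041.
Total: 21 + 28 + 31 + 30 + 31 + 30 + 31 + 31 + 30 + 31 + 30 + 31 + 31 + 28 + 31 + 30 + 31 + 30 + 31 + 31 + 30 + 31 + 30 + 31 + 31 + 29 + 31 + 30 + 31 + 30 + 31 + 31 + 30 + 31 + 30 + 31 + 19 = 1105.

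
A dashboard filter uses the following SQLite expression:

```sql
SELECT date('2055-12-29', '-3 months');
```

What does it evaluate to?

Adding -3 months to 2055-12-29 gives 2055-09-29.

2055-09-29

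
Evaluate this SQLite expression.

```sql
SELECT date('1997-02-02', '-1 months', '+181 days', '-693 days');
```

1995-08-09

Adding -1 month to 1997-02-02 gives 1997-01-02.
Applying '+181 days' to 1997-01-02: counting 181 days forward gives 1997-07-02.
Applying '-693 days' to 1997-07-02: counting 693 days back gives 1995-08-09.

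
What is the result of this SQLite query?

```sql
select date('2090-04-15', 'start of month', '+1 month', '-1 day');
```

`start of month` rewinds 2090-04-15 to 2090-04-01.
Adding +1 month to 2090-04-01 gives 2090-05-01.
Going back 1 day from 2090-05-01 reaches 2090-04-30 (last day of April, 30 days).

2090-04-30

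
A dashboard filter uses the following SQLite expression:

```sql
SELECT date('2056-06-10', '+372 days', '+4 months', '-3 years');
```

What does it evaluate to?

2054-10-17

Applying '+372 days' to 2056-06-10: counting 372 days forward gives 2057-06-17.
Adding +4 months to 2057-06-17 gives 2057-10-17.
Adding -3 years to 2057-10-17 gives 2054-10-17.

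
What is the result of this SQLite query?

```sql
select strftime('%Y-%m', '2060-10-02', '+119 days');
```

First apply '+119 days': 2060-10-02 → 2061-01-29.
`%Y-%m` extracts the year-month: 2061-01.

2061-01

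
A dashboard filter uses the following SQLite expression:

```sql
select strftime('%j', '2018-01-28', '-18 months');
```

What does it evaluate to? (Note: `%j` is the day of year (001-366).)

210

First apply '-18 months': 2018-01-28 → 2016-07-28.
Day-of-year for 2016-07-28: days since 2016-01-01 inclusive = 210, zero-padded to 210.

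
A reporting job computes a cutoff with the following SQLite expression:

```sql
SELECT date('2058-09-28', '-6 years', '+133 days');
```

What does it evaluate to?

Adding -6 years to 2058-09-28 gives 2052-09-28.
Applying '+133 days' to 2052-09-28: counting 133 days forward gives 2053-02-08.

2053-02-08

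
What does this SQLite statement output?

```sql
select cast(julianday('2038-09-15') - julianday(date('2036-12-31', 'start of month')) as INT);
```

`start of month` rewinds 2036-12-31 to 2036-12-01.
30 days remain in December 2036 after the 1st (31 − 1).
Full months from January 2037 through August 2038 contribute their day counts.
Then 15 days into September 2038.
Total: 30 + 31 + 28 + 31 + 30 + 31 + 30 + 31 + 31 + 30 + 31 + 30 + 31 + 31 + 28 + 31 + 30 + 31 + 30 + 31 + 31 + 15 = 653.

653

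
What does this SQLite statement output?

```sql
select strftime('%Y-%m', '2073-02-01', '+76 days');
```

First apply '+76 days': 2073-02-01 → 2073-04-18.
`%Y-%m` extracts the year-month: 2073-04.

2073-04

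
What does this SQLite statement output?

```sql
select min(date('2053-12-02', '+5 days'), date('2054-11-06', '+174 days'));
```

date('2053-12-02', '+5 days') → 2053-12-07.
date('2054-11-06', '+174 days') → 2055-04-29.
Earlier of the two is 2053-12-07.

2053-12-07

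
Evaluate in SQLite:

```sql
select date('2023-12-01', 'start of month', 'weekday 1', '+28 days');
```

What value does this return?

2024-01-01

`start of month` rewinds 2023-12-01 to 2023-12-01.
`weekday 1` advances to the next Monday; 2023-12-01 is a Friday, so it moves forward to 2023-12-04.
December 2023 has 31 days; 27 remain after the 4th, so 28 days reach 2024-01-01.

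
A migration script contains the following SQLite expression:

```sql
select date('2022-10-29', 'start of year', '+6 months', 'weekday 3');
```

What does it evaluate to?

`start of year` rewinds 2022-10-29 to 2022-01-01.
Adding +6 months to 2022-01-01 gives 2022-07-01.
`weekday 3` advances to the next Wednesday; 2022-07-01 is a Friday, so it moves forward to 2022-07-06.

2022-07-06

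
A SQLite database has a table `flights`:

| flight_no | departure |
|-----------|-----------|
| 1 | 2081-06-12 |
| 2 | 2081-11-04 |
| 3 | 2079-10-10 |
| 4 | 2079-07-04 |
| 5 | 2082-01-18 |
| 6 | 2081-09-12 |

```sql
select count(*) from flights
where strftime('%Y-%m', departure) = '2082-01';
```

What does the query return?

1

Rows with year-month 2082-01: 2082-01-18 → 1.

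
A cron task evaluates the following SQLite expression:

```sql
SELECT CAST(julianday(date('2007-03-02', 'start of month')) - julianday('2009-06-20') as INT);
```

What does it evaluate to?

-842

`start of month` rewinds 2007-03-02 to 2007-03-01.
30 days remain in March 2007 after the 1st (31 − 1).
Full months from April 2007 through May 2009 contribute their day counts.
Then 20 days into June 2009.
Total: 30 + 30 + 31 + 30 + 31 + 31 + 30 + 31 + 30 + 31 + 31 + 29 + 31 + 30 + 31 + 30 + 31 + 31 + 30 + 31 + 30 + 31 + 31 + 28 + 31 + 30 + 31 + 20 = 842.
The subtraction is earlier − later, so the result is −842 → -842.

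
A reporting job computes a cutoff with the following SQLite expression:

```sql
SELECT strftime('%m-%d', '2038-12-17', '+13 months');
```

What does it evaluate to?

First apply '+13 months': 2038-12-17 → 2040-01-17.
`%m-%d` extracts the month-day: 01-17.

01-17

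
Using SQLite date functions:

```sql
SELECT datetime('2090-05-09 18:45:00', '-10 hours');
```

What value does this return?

-10 hours from 2090-05-09 18:45:00 is 2090-05-09 08:45:00.

2090-05-09 08:45:00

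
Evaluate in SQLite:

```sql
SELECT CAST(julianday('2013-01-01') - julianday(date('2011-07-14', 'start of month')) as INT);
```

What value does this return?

`start of month` rewinds 2011-07-14 to 2011-07-01.
30 days remain in July 2011 after the 1st (31 − 1).
Full months from August 2011 through December 2012 contribute their day counts.
Then 1 day into January 2013.
Total: 30 + 31 + 30 + 31 + 30 + 31 + 31 + 29 + 31 + 30 + 31 + 30 + 31 + 31 + 30 + 31 + 30 + 31 + 1 = 550.

550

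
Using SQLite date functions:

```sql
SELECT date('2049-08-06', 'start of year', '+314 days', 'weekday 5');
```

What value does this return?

`start of year` rewinds 2049-08-06 to 2049-01-01.
Applying '+314 days' to 2049-01-01: counting 314 days forward gives 2049-11-11.
`weekday 5` advances to the next Friday; 2049-11-11 is a Thursday, so it moves forward to 2049-11-12.

2049-11-12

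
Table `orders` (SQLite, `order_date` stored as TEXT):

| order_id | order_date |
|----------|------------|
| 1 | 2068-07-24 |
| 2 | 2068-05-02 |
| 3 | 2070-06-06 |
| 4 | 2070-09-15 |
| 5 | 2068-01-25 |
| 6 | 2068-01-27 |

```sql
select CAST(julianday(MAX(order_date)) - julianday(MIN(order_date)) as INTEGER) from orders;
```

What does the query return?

964

MIN = 2068-01-25, MAX = 2070-09-15.
6 days remain in January 2068 after the 25th (31 − 25).
Full months from February 2068 through August 2070 contribute their day counts.
Then 15 days into September 2070.
Total: 6 + 29 + 31 + 30 + 31 + 30 + 31 + 31 + 30 + 31 + 30 + 31 + 31 + 28 + 31 + 30 + 31 + 30 + 31 + 31 + 30 + 31 + 30 + 31 + 31 + 28 + 31 + 30 + 31 + 30 + 31 + 31 + 15 = 964.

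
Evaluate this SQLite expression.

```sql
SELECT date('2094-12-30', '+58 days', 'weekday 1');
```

Applying '+58 days' to 2094-12-30: counting 58 days forward gives 2095-02-26.
`weekday 1` advances to the next Monday; 2095-02-26 is a Saturday, so it moves forward to 2095-02-28.

2095-02-28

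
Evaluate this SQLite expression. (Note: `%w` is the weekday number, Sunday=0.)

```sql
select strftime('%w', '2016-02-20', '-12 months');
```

First apply '-12 months': 2016-02-20 → 2015-02-20.
2015-02-20 is a Friday; with Sunday=0 that is 5.

5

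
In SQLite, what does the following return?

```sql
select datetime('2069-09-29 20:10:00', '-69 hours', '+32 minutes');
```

2069-09-26 23:42:00

-69 hours from 2069-09-29 20:10:00 is 2069-09-26 23:10:00 (crosses midnight).
+32 minutes from 2069-09-26 23:10:00 is 2069-09-26 23:42:00.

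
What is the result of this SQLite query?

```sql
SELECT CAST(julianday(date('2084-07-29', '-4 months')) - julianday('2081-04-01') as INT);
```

Adding -4 months to 2084-07-29 gives 2084-03-29.
29 days remain in April 2081 after the 1st (30 − 1).
Full months from May 2081 through February 2084 contribute their day counts.
Then 29 days into March 2084.
Total: 29 + 31 + 30 + 31 + 31 + 30 + 31 + 30 + 31 + 31 + 28 + 31 + 30 + 31 + 30 + 31 + 31 + 30 + 31 + 30 + 31 + 31 + 28 + 31 + 30 + 31 + 30 + 31 + 31 + 30 + 31 + 30 + 31 + 31 + 29 + 29 = 1093.

1093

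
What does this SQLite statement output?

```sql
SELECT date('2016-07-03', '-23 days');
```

2016-06-10

Going back 3 days from 2016-07-03 reaches 2016-06-30 (last day of June, 30 days).
Going back 20 days within June lands on 2016-06-10.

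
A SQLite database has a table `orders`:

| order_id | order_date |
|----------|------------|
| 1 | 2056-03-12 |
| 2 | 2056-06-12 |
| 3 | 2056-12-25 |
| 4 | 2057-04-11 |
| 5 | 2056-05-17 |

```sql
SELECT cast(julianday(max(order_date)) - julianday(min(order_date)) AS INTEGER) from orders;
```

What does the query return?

395

MIN = 2056-03-12, MAX = 2057-04-11.
19 days remain in March 2056 after the 12th (31 − 12).
Full months from April 2056 through March 2057 contribute their day counts.
Then 11 days into April 2057.
Total: 19 + 30 + 31 + 30 + 31 + 31 + 30 + 31 + 30 + 31 + 31 + 28 + 31 + 11 = 395.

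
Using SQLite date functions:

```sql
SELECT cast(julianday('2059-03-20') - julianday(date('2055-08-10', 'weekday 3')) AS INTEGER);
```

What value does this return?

1317

`weekday 3` advances to the next Wednesday; 2055-08-10 is a Tuesday, so it moves forward to 2055-08-11.
20 days remain in August 2055 after the 11th (31 − 11).
Full months from September 2055 through February 2059 contribute their day counts.
Then 20 days into March 2059.
Total: 20 + 30 + 31 + 30 + 31 + 31 + 29 + 31 + 30 + 31 + 30 + 31 + 31 + 30 + 31 + 30 + 31 + 31 + 28 + 31 + 30 + 31 + 30 + 31 + 31 + 30 + 31 + 30 + 31 + 31 + 28 + 31 + 30 + 31 + 30 + 31 + 31 + 30 + 31 + 30 + 31 + 31 + 28 + 20 = 1317.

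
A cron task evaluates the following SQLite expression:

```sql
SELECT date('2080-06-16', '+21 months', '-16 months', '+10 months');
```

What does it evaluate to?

2081-09-16

Adding +21 months to 2080-06-16 gives 2082-03-16.
Adding -16 months to 2082-03-16 gives 2080-11-16.
Adding +10 months to 2080-11-16 gives 2081-09-16.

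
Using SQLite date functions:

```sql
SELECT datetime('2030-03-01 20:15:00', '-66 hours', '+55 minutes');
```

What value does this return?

2030-02-27 03:10:00

-66 hours from 2030-03-01 20:15:00 is 2030-02-27 02:15:00 (crosses midnight).
+55 minutes from 2030-02-27 02:15:00 is 2030-02-27 03:10:00.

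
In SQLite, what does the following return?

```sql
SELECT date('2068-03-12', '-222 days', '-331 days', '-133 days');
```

2066-04-26

Applying '-222 days' to 2068-03-12: counting 222 days back gives 2067-08-03.
Applying '-331 days' to 2067-08-03: counting 331 days back gives 2066-09-06.
Applying '-133 days' to 2066-09-06: counting 133 days back gives 2066-04-26.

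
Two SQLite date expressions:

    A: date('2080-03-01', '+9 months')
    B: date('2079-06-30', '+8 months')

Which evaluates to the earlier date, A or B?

A = 2080-12-01.
B = 2080-03-01.
B is earlier.

B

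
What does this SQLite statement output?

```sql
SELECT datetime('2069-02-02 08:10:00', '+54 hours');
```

+54 hours from 2069-02-02 08:10:00 is 2069-02-04 14:10:00 (crosses midnight).

2069-02-04 14:10:00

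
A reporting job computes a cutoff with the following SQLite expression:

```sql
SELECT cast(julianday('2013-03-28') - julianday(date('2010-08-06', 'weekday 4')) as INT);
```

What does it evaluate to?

`weekday 4` advances to the next Thursday; 2010-08-06 is a Friday, so it moves forward to 2010-08-12.
19 days remain in August 2010 after the 12th (31 − 12).
Full months from September 2010 through February 2013 contribute their day counts.
Then 28 days into March 2013.
Total: 19 + 30 + 31 + 30 + 31 + 31 + 28 + 31 + 30 + 31 + 30 + 31 + 31 + 30 + 31 + 30 + 31 + 31 + 29 + 31 + 30 + 31 + 30 + 31 + 31 + 30 + 31 + 30 + 31 + 31 + 28 + 28 = 959.

959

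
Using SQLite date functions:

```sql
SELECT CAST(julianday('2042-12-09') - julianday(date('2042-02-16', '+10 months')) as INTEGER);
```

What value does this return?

Adding +10 months to 2042-02-16 gives 2042-12-16.
Both dates are in December 2042: 16 − 9 = 7.
The subtraction is earlier − later, so the result is −7 → -7.

-7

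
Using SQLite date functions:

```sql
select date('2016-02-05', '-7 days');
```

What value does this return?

Going back 5 days from 2016-02-05 reaches 2016-01-31 (last day of January, 31 days).
Going back 2 days within January lands on 2016-01-29.

2016-01-29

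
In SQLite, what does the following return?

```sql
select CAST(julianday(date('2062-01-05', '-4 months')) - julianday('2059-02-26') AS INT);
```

Adding -4 months to 2062-01-05 gives 2061-09-05.
2 days remain in February 2059 after the 26th (28 − 26).
Full months from March 2059 through August 2061 contribute their day counts.
Then 5 days into September 2061.
Total: 2 + 31 + 30 + 31 + 30 + 31 + 31 + 30 + 31 + 30 + 31 + 31 + 29 + 31 + 30 + 31 + 30 + 31 + 31 + 30 + 31 + 30 + 31 + 31 + 28 + 31 + 30 + 31 + 30 + 31 + 31 + 5 = 922.

922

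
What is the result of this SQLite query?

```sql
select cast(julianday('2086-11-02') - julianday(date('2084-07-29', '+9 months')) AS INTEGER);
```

Adding +9 months to 2084-07-29 gives 2085-04-29.
1 day remains in April 2085 after the 29th (30 − 29).
Full months from May 2085 through October 2086 contribute their day counts.
Then 2 days into November 2086.
Total: 1 + 31 + 30 + 31 + 31 + 30 + 31 + 30 + 31 + 31 + 28 + 31 + 30 + 31 + 30 + 31 + 31 + 30 + 31 + 2 = 552.

552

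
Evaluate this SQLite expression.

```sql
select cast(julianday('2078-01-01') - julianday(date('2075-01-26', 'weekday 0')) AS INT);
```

1070

`weekday 0` advances to the next Sunday; 2075-01-26 is a Saturday, so it moves forward to 2075-01-27.
4 days remain in January 2075 after the 27th (31 − 27).
Full months from February 2075 through December 2077 contribute their day counts.
Then 1 day into January 2078.
Total: 4 + 28 + 31 + 30 + 31 + 30 + 31 + 31 + 30 + 31 + 30 + 31 + 31 + 29 + 31 + 30 + 31 + 30 + 31 + 31 + 30 + 31 + 30 + 31 + 31 + 28 + 31 + 30 + 31 + 30 + 31 + 31 + 30 + 31 + 30 + 31 + 1 = 1070.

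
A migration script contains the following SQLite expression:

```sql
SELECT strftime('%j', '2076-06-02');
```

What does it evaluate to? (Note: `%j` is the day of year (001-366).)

Day-of-year for 2076-06-02: days since 2076-01-01 inclusive = 154, zero-padded to 154.

154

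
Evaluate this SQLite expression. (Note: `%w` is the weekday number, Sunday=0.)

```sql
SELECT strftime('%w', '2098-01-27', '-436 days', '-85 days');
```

First apply '-436 days', '-85 days': 2098-01-27 → 2096-08-24.
2096-08-24 is a Friday; with Sunday=0 that is 5.

5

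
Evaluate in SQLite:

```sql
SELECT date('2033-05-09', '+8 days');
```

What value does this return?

2033-05-17

Advancing 8 more days within May lands on 2033-05-17.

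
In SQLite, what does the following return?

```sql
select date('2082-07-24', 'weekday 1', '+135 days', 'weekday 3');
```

2082-12-09

`weekday 1` advances to the next Monday; 2082-07-24 is a Friday, so it moves forward to 2082-07-27.
Applying '+135 days' to 2082-07-27: counting 135 days forward gives 2082-12-09.
`weekday 3` advances to the next Wednesday; 2082-12-09 is already a Wednesday, so it stays at 2082-12-09.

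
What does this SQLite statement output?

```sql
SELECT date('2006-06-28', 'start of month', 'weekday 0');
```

`start of month` rewinds 2006-06-28 to 2006-06-01.
`weekday 0` advances to the next Sunday; 2006-06-01 is a Thursday, so it moves forward to 2006-06-04.

2006-06-04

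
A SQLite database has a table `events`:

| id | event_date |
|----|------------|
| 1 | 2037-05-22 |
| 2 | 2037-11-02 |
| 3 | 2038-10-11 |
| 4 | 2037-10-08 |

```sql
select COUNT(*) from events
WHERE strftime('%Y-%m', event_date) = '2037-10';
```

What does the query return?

Rows with year-month 2037-10: 2037-10-08 → 1.

1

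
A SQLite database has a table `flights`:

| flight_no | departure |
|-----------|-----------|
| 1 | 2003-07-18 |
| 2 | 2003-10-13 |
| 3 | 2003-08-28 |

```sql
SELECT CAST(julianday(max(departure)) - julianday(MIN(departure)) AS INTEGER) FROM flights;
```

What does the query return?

MIN = 2003-07-18, MAX = 2003-10-13.
13 days remain in July 2003 after the 18th (31 − 18).
August 2003: 31 days.
September 2003: 30 days.
Then 13 days into October 2003.
Total: 13 + 31 + 30 + 13 = 87.

87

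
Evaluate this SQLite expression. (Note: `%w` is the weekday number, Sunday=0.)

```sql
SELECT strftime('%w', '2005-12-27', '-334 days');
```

4

First apply '-334 days': 2005-12-27 → 2005-01-27.
2005-01-27 is a Thursday; with Sunday=0 that is 4.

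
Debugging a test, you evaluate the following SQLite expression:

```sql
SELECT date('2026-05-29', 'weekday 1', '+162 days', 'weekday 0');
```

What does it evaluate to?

2026-11-15

`weekday 1` advances to the next Monday; 2026-05-29 is a Friday, so it moves forward to 2026-06-01.
Applying '+162 days' to 2026-06-01: counting 162 days forward gives 2026-11-10.
`weekday 0` advances to the next Sunday; 2026-11-10 is a Tuesday, so it moves forward to 2026-11-15.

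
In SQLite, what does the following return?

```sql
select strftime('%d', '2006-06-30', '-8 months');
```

30

First apply '-8 months': 2006-06-30 → 2005-10-30.
`%d` extracts the 2-digit day of month: 30.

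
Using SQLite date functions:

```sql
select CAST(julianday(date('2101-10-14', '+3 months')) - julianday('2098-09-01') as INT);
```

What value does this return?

Adding +3 months to 2101-10-14 gives 2102-01-14.
29 days remain in September 2098 after the 1st (30 − 1).
Full months from October 2098 through December 2101 contribute their day counts.
Then 14 days into January 2102.
Total: 29 + 31 + 30 + 31 + 31 + 28 + 31 + 30 + 31 + 30 + 31 + 31 + 30 + 31 + 30 + 31 + 31 + 28 + 31 + 30 + 31 + 30 + 31 + 31 + 30 + 31 + 30 + 31 + 31 + 28 + 31 + 30 + 31 + 30 + 31 + 31 + 30 + 31 + 30 + 31 + 14 = 1230.

1230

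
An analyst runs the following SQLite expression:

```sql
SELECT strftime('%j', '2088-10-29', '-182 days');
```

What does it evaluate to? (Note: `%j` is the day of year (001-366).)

121

First apply '-182 days': 2088-10-29 → 2088-04-30.
Day-of-year for 2088-04-30: days since 2088-01-01 inclusive = 121, zero-padded to 121.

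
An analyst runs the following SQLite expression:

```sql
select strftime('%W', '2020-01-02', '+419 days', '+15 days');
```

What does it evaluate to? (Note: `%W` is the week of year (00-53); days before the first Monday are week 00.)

First apply '+419 days', '+15 days': 2020-01-02 → 2021-03-11.
2021-03-11 is a Thursday. SQLite's %W counts Mondays since the year started; the result is 10.

10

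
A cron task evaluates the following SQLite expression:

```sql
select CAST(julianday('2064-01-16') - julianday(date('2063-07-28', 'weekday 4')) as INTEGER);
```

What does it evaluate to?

167

`weekday 4` advances to the next Thursday; 2063-07-28 is a Saturday, so it moves forward to 2063-08-02.
29 days remain in August 2063 after the 2nd (31 − 2).
September 2063: 30 days.
October 2063: 31 days.
November 2063: 30 days.
December 2063: 31 days.
Then 16 days into January 2064.
Total: 29 + 30 + 31 + 30 + 31 + 16 = 167.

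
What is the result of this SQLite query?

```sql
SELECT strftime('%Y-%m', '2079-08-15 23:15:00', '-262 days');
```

First apply '-262 days': 2079-08-15 23:15:00 → 2078-11-26 23:15:00.
`%Y-%m` extracts the year-month: 2078-11.

2078-11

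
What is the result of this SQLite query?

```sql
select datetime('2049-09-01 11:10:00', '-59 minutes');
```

2049-09-01 10:11:00

-59 minutes from 2049-09-01 11:10:00 is 2049-09-01 10:11:00.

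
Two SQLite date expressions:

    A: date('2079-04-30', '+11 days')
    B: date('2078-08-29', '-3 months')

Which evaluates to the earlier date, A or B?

A = 2079-05-11.
B = 2078-05-29.
B is earlier.

B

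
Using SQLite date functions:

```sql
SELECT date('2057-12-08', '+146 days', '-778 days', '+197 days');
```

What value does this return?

2056-09-29

Applying '+146 days' to 2057-12-08: counting 146 days forward gives 2058-05-03.
Applying '-778 days' to 2058-05-03: counting 778 days back gives 2056-03-16.
Applying '+197 days' to 2056-03-16: counting 197 days forward gives 2056-09-29.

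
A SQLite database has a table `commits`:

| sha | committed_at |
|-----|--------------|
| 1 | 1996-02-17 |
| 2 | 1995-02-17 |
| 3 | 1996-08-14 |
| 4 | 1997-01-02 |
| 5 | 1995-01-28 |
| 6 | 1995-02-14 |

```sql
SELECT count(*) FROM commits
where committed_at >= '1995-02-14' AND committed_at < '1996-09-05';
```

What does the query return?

4

Rows in [1995-02-14, 1996-09-05): 1996-02-17, 1995-02-17, 1996-08-14, 1995-02-14 → 4 rows.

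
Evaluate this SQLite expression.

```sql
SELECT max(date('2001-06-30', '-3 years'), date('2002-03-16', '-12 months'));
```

2001-03-16

date('2001-06-30', '-3 years') → 1998-06-30.
date('2002-03-16', '-12 months') → 2001-03-16.
Later of the two is 2001-03-16.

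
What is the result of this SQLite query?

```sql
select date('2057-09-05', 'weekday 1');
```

`weekday 1` advances to the next Monday; 2057-09-05 is a Wednesday, so it moves forward to 2057-09-10.

2057-09-10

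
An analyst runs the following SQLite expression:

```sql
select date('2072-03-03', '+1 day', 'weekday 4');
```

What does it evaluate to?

Advancing 1 more day within March lands on 2072-03-04.
`weekday 4` advances to the next Thursday; 2072-03-04 is a Friday, so it moves forward to 2072-03-10.

2072-03-10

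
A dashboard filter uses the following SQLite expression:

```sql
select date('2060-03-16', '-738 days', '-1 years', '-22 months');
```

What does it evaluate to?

2055-05-09

Applying '-738 days' to 2060-03-16: counting 738 days back gives 2058-03-09.
Adding -1 year to 2058-03-09 gives 2057-03-09.
Adding -22 months to 2057-03-09 gives 2055-05-09.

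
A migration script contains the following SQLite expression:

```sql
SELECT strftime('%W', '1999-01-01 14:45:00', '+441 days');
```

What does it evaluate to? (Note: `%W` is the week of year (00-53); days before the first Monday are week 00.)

First apply '+441 days': 1999-01-01 14:45:00 → 2000-03-17 14:45:00.
2000-03-17 is a Friday. SQLite's %W counts Mondays since the year started; the result is 11.

11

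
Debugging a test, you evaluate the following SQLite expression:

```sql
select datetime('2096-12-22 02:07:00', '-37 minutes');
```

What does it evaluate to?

2096-12-22 01:30:00

-37 minutes from 2096-12-22 02:07:00 is 2096-12-22 01:30:00.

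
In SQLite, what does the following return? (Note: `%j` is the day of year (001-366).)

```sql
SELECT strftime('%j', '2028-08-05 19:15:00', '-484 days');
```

First apply '-484 days': 2028-08-05 19:15:00 → 2027-04-09 19:15:00.
Day-of-year for 2027-04-09: days since 2027-01-01 inclusive = 99, zero-padded to 099.

099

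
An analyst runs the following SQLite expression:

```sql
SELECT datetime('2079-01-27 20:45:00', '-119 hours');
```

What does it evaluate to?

2079-01-22 21:45:00

-119 hours from 2079-01-27 20:45:00 is 2079-01-22 21:45:00 (crosses midnight).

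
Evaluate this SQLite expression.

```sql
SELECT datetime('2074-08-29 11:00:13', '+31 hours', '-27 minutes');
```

2074-08-30 17:33:13

+31 hours from 2074-08-29 11:00:13 is 2074-08-30 18:00:13 (crosses midnight).
-27 minutes from 2074-08-30 18:00:13 is 2074-08-30 17:33:13.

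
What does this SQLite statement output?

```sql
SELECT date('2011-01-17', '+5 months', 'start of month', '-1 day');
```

Adding +5 months to 2011-01-17 gives 2011-06-17.
`start of month` rewinds 2011-06-17 to 2011-06-01.
Going back 1 day from 2011-06-01 reaches 2011-05-31 (last day of May, 31 days).

2011-05-31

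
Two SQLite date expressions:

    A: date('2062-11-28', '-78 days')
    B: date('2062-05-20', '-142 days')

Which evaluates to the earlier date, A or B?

A = 2062-09-11.
B = 2061-12-29.
B is earlier.

B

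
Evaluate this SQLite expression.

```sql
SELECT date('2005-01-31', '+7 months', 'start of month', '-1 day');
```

2005-07-31

Adding +7 months to 2005-01-31 gives 2005-08-31.
`start of month` rewinds 2005-08-31 to 2005-08-01.
Going back 1 day from 2005-08-01 reaches 2005-07-31 (last day of July, 31 days).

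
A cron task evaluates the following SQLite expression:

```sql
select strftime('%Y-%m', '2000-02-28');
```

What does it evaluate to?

2000-02

`%Y-%m` extracts the year-month: 2000-02.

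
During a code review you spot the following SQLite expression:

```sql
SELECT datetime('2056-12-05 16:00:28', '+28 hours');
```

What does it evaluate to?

2056-12-06 20:00:28

+28 hours from 2056-12-05 16:00:28 is 2056-12-06 20:00:28 (crosses midnight).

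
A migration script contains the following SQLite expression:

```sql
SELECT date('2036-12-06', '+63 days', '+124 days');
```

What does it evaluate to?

Applying '+63 days' to 2036-12-06: counting 63 days forward gives 2037-02-07.
Applying '+124 days' to 2037-02-07: counting 124 days forward gives 2037-06-11.

2037-06-11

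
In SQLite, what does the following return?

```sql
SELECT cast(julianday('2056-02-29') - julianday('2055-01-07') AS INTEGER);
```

418

24 days remain in January 2055 after the 7th (31 − 7).
Full months from February 2055 through January 2056 contribute their day counts.
Then 29 days into February 2056.
Total: 24 + 28 + 31 + 30 + 31 + 30 + 31 + 31 + 30 + 31 + 30 + 31 + 31 + 29 = 418.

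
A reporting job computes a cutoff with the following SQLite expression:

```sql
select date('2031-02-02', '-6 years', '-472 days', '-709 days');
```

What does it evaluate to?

2021-11-09

Adding -6 years to 2031-02-02 gives 2025-02-02.
Applying '-472 days' to 2025-02-02: counting 472 days back gives 2023-10-19.
Applying '-709 days' to 2023-10-19: counting 709 days back gives 2021-11-09.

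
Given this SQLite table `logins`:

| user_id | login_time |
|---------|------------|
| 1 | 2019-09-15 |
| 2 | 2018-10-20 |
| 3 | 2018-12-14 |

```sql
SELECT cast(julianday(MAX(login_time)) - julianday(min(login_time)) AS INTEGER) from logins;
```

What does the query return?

MIN = 2018-10-20, MAX = 2019-09-15.
11 days remain in October 2018 after the 20th (31 − 20).
Full months from November 2018 through August 2019 contribute their day counts.
Then 15 days into September 2019.
Total: 11 + 30 + 31 + 31 + 28 + 31 + 30 + 31 + 30 + 31 + 31 + 15 = 330.

330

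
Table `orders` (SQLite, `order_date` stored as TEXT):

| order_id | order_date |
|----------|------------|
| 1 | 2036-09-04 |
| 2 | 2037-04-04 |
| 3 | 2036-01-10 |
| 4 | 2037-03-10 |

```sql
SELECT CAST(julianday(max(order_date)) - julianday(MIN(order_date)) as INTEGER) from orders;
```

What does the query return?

450

MIN = 2036-01-10, MAX = 2037-04-04.
21 days remain in January 2036 after the 10th (31 − 10).
Full months from February 2036 through March 2037 contribute their day counts.
Then 4 days into April 2037.
Total: 21 + 29 + 31 + 30 + 31 + 30 + 31 + 31 + 30 + 31 + 30 + 31 + 31 + 28 + 31 + 4 = 450.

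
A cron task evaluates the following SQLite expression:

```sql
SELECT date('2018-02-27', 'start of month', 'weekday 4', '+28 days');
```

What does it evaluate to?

2018-03-01

`start of month` rewinds 2018-02-27 to 2018-02-01.
`weekday 4` advances to the next Thursday; 2018-02-01 is already a Thursday, so it stays at 2018-02-01.
February 2018 has 28 days; 27 remain after the 1st, so 28 days reach 2018-03-01.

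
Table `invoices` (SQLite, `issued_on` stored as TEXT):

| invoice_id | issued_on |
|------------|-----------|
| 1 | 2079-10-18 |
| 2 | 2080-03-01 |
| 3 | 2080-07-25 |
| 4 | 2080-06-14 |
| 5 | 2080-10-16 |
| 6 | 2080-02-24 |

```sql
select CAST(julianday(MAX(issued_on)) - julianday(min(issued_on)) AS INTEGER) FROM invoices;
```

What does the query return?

364

MIN = 2079-10-18, MAX = 2080-10-16.
13 days remain in October 2079 after the 18th (31 − 18).
Full months from November 2079 through September 2080 contribute their day counts.
Then 16 days into October 2080.
Total: 13 + 30 + 31 + 31 + 29 + 31 + 30 + 31 + 30 + 31 + 31 + 30 + 16 = 364.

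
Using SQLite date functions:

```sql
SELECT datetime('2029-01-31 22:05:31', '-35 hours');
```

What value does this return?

2029-01-30 11:05:31

-35 hours from 2029-01-31 22:05:31 is 2029-01-30 11:05:31 (crosses midnight).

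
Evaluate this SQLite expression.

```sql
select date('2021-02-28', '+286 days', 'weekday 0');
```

2021-12-12

Applying '+286 days' to 2021-02-28: counting 286 days forward gives 2021-12-11.
`weekday 0` advances to the next Sunday; 2021-12-11 is a Saturday, so it moves forward to 2021-12-12.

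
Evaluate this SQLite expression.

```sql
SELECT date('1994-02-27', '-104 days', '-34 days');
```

1993-10-12

Applying '-104 days' to 1994-02-27: counting 104 days back gives 1993-11-15.
Going back 15 days from 1993-11-15 reaches 1993-10-31 (last day of October, 31 days).
Going back 19 days within October lands on 1993-10-12.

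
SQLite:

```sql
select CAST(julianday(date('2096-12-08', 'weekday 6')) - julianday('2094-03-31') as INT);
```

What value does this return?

`weekday 6` advances to the next Saturday; 2096-12-08 is already a Saturday, so it stays at 2096-12-08.
0 days remain in March 2094 after the 31st (31 − 31).
Full months from April 2094 through November 2096 contribute their day counts.
Then 8 days into December 2096.
Total: 0 + 30 + 31 + 30 + 31 + 31 + 30 + 31 + 30 + 31 + 31 + 28 + 31 + 30 + 31 + 30 + 31 + 31 + 30 + 31 + 30 + 31 + 31 + 29 + 31 + 30 + 31 + 30 + 31 + 31 + 30 + 31 + 30 + 8 = 983.

983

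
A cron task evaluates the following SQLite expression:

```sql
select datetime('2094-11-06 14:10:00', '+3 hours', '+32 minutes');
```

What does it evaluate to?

+3 hours from 2094-11-06 14:10:00 is 2094-11-06 17:10:00.
+32 minutes from 2094-11-06 17:10:00 is 2094-11-06 17:42:00.

2094-11-06 17:42:00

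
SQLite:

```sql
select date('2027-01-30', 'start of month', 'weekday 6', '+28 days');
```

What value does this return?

2027-01-30

`start of month` rewinds 2027-01-30 to 2027-01-01.
`weekday 6` advances to the next Saturday; 2027-01-01 is a Friday, so it moves forward to 2027-01-02.
Advancing 28 more days within January lands on 2027-01-30.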